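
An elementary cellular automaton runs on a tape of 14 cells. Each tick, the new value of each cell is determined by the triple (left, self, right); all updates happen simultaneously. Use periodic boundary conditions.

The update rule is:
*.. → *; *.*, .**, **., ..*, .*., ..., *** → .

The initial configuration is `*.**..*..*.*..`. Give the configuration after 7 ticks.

....*.....*..*

....*..*....*.
.....*..*....*
*.....*..*....
.*.....*..*...
..*.....*..*..
...*.....*..*.
....*.....*..*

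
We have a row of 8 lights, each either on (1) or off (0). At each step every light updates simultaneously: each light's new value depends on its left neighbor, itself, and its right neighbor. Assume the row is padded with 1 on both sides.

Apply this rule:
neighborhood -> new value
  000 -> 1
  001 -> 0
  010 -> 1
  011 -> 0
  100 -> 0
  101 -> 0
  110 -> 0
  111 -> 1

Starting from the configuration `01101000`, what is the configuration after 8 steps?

00001010
01101010
00001010  (repeats step 1; period 2)
step 8: 01101010

01101010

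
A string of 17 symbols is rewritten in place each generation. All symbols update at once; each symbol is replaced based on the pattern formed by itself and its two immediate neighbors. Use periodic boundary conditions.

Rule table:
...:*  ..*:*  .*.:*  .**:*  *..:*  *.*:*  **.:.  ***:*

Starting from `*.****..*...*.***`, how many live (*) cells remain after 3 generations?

15

.****.***********
****.***********.
***.***********.*
count of *: 15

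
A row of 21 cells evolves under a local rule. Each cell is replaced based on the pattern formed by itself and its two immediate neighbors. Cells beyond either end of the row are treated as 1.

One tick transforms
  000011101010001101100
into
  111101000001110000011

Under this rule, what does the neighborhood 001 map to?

1

At position 3 the neighborhood is 001; the next row has 1 there.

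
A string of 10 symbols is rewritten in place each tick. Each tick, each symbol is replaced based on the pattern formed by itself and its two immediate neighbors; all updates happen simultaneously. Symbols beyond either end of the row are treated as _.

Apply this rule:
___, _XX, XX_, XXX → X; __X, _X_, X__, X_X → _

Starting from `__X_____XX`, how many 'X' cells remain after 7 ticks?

X___XXX_XX
__X_XXX_XX
X___XXX_XX  (repeats tick 1; period 2)
tick 7: X___XXX_XX
count of X: 6

6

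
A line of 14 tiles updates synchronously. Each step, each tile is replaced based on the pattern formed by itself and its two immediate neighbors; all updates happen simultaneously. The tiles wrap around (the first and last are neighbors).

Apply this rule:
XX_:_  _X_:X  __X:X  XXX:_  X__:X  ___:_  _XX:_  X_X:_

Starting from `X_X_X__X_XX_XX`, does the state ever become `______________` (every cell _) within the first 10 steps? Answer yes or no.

yes

__X_XXXX______
_XX_____X_____
X__X___XXX____
XXXXX_X___X__X
______XX_XXXX_
_____X_______X
X___XXX_____XX
_X_X___X___X__
XX_XX_XXX_XXX_
______________
all cells are _ at step 10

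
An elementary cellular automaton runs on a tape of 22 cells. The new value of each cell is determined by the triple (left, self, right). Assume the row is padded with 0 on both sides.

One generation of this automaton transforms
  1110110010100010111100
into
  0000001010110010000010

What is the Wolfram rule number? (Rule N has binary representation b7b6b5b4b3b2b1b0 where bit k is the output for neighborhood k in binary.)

position 1: 111 → 0  (bit 7 = 0)
position 2: 110 → 0  (bit 6 = 0)
position 3: 101 → 0  (bit 5 = 0)
position 6: 100 → 1  (bit 4 = 1)
position 0: 011 → 0  (bit 3 = 0)
position 8: 010 → 1  (bit 2 = 1)
position 7: 001 → 0  (bit 1 = 0)
position 12: 000 → 0  (bit 0 = 0)
bits b7..b0 = 00010100 = 20

20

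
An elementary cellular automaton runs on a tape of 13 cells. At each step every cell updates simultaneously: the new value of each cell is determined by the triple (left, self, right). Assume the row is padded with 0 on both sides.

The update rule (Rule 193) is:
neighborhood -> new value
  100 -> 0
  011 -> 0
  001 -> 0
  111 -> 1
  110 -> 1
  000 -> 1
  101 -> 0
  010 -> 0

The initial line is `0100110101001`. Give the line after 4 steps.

0011000001111

0000010000000
1111000111111
0111010011111
0011000001111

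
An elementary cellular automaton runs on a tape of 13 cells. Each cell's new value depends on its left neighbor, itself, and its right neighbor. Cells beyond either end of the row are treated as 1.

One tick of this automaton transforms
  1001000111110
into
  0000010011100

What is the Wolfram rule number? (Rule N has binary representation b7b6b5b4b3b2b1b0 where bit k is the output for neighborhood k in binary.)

position 8: 111 → 1  (bit 7 = 1)
position 0: 110 → 0  (bit 6 = 0)
position 12: 101 → 0  (bit 5 = 0)
position 1: 100 → 0  (bit 4 = 0)
position 7: 011 → 0  (bit 3 = 0)
position 3: 010 → 0  (bit 2 = 0)
position 2: 001 → 0  (bit 1 = 0)
position 5: 000 → 1  (bit 0 = 1)
bits b7..b0 = 10000001 = 129

129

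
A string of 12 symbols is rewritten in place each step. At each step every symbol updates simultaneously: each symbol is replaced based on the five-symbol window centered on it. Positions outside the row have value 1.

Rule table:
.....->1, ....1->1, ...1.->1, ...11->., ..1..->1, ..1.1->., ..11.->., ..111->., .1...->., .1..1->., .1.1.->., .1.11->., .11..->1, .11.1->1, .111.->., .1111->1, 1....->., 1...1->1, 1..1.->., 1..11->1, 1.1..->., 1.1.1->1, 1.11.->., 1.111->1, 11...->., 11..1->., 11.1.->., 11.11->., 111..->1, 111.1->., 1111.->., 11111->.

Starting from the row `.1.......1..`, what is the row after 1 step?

....111111.1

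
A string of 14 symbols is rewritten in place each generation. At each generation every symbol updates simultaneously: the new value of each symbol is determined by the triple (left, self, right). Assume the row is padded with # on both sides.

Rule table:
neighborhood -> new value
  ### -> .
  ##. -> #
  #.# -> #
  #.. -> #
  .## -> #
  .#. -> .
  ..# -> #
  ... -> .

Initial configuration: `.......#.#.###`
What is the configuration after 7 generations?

###.......##.#

generation 1: #.....#.#.##..
generation 2: ##...#.#.#####
generation 3: .##.#.#.##....
generation 4: ####.#.####..#
generation 5: ...##.##..####
generation 6: #.#########...
generation 7: ###.......##.#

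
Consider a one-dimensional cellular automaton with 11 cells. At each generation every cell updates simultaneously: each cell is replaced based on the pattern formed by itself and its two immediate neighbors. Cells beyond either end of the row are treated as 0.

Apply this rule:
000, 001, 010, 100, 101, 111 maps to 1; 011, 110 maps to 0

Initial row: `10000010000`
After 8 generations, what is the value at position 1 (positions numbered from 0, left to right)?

generation 1: 11111111111
generation 2: 01111111110
generation 3: 10111111101
generation 4: 11011111011
generation 5: 00101110100
generation 6: 11110101111
generation 7: 01101110110
generation 8: 10010101001
position 1 holds 0

0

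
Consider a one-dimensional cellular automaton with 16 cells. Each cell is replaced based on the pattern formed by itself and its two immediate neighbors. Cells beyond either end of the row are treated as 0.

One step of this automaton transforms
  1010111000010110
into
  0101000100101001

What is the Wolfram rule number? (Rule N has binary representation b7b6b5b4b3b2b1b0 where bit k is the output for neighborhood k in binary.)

position 5: 111 → 0  (bit 7 = 0)
position 6: 110 → 0  (bit 6 = 0)
position 1: 101 → 1  (bit 5 = 1)
position 7: 100 → 1  (bit 4 = 1)
position 4: 011 → 0  (bit 3 = 0)
position 0: 010 → 0  (bit 2 = 0)
position 10: 001 → 1  (bit 1 = 1)
position 8: 000 → 0  (bit 0 = 0)
bits b7..b0 = 00110010 = 50

50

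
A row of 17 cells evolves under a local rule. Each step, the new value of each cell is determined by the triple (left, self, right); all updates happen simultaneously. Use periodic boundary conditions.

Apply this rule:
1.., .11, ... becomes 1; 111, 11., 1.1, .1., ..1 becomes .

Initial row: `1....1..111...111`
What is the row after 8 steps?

step 1: .111..1.1..11.1..
step 2: .1..1....1.1...11
step 3: ..1..111....11.1.
step 4: 1..1.1..111.1...1
step 5: .1....1.1....11.1
step 6: ..111....111.1...
step 7: 1.1..111.1....111
step 8: ...1.1....111.1..

...1.1....111.1..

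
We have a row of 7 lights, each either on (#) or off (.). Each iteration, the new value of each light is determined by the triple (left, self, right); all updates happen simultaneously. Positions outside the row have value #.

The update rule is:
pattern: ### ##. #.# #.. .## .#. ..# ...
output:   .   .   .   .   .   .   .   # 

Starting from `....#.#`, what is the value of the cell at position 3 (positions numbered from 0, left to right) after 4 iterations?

.##....
....##.
.##....  (repeats iteration 1; period 2)
iteration 4: ....##.
position 3 holds .

.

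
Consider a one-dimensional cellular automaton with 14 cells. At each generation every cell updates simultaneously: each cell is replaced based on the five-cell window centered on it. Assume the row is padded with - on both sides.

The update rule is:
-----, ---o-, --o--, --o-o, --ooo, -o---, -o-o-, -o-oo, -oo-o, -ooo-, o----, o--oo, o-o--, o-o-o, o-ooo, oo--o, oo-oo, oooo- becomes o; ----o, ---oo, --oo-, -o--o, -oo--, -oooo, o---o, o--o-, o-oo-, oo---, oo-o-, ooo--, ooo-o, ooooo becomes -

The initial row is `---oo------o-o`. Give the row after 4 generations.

o-----ooo-oooo
oooo--oo-oo-o-
o-o-oo-oo-o-oo
oooo-oo-o-oo--

oooo-oo-o-oo--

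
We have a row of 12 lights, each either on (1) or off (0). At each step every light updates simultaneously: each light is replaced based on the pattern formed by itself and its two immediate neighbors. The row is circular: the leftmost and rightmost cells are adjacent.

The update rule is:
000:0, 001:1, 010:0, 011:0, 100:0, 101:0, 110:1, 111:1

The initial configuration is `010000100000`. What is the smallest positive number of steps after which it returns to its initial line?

12

100001000000
000010000001
000100000010
001000000100
010000001000
100000010000
000000100001
000001000010
000010000100
000100001000
001000010000
010000100000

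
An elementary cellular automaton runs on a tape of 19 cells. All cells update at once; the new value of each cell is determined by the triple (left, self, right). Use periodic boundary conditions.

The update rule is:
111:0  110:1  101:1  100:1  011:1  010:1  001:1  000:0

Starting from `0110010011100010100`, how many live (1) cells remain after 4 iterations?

1111111110110111110
1000000011111100011
1100000110000110110
1110001111001111111
count of 1: 14

14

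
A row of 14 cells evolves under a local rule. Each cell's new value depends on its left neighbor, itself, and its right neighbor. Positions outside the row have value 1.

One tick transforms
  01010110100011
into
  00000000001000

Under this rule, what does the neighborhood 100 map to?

0

At position 9 the neighborhood is 100; the next row has 0 there.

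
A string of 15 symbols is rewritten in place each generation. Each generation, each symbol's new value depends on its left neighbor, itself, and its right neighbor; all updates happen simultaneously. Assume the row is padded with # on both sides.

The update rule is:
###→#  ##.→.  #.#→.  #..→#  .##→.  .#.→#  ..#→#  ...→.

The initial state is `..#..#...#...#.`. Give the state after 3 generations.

generation 1: #######.###.##.
generation 2: ######...#.....
generation 3: #####.#.###...#

#####.#.###...#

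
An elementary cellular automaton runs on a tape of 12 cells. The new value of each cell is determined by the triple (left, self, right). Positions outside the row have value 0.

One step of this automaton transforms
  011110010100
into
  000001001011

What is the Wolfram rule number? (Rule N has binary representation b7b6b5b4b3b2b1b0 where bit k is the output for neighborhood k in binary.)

49

position 2: 111 → 0  (bit 7 = 0)
position 4: 110 → 0  (bit 6 = 0)
position 8: 101 → 1  (bit 5 = 1)
position 5: 100 → 1  (bit 4 = 1)
position 1: 011 → 0  (bit 3 = 0)
position 7: 010 → 0  (bit 2 = 0)
position 0: 001 → 0  (bit 1 = 0)
position 11: 000 → 1  (bit 0 = 1)
bits b7..b0 = 00110001 = 49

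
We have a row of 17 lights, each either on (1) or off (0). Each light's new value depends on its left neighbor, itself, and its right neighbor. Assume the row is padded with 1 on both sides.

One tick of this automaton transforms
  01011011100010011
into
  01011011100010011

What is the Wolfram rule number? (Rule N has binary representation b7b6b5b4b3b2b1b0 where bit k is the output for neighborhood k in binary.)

position 7: 111 → 1  (bit 7 = 1)
position 4: 110 → 1  (bit 6 = 1)
position 0: 101 → 0  (bit 5 = 0)
position 9: 100 → 0  (bit 4 = 0)
position 3: 011 → 1  (bit 3 = 1)
position 1: 010 → 1  (bit 2 = 1)
position 11: 001 → 0  (bit 1 = 0)
position 10: 000 → 0  (bit 0 = 0)
bits b7..b0 = 11001100 = 204

204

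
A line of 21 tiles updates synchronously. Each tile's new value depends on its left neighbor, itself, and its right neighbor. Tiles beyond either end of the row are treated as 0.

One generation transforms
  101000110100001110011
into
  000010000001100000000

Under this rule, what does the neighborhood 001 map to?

0

At position 5 the neighborhood is 001; the next row has 0 there.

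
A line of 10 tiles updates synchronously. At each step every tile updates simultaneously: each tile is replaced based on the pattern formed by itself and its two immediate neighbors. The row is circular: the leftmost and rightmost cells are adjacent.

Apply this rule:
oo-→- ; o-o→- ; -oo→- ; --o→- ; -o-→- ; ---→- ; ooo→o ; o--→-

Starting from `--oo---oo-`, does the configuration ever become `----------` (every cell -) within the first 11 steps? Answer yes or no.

----------
all cells are - at step 1

yes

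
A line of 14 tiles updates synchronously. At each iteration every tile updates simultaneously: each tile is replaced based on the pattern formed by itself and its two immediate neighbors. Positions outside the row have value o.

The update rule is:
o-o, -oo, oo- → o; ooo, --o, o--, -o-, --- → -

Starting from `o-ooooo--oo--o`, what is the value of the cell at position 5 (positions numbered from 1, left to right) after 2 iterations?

-

ooo---o--oo--o
--o------oo--o
position 5 holds -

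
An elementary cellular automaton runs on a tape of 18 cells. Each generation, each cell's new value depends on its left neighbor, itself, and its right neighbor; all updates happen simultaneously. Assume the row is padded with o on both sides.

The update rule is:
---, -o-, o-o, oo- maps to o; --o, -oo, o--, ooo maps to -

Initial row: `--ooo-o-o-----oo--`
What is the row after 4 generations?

----ooooo-ooo--o--
-oo-----oo--o--o--
o-o-ooo--o--o--o--
oooo--o--o--o--o--

oooo--o--o--o--o--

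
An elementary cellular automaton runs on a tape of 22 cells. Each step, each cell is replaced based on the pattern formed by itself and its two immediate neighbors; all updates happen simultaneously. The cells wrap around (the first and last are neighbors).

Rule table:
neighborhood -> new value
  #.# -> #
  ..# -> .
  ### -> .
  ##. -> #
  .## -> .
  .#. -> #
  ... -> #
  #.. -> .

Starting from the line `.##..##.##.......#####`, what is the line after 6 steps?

#.#...##.#.#####.....#
###.#..####....#.###..
..###.....#.##.##..#..
#...#.###.##.##.#..#.#
#.#.##..##.##.###..##.
####.#...##.##..#...##

####.#...##.##..#...##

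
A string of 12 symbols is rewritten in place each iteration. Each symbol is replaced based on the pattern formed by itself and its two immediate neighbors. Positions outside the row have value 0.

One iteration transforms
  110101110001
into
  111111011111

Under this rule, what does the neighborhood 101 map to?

1

At position 2 the neighborhood is 101; the next row has 1 there.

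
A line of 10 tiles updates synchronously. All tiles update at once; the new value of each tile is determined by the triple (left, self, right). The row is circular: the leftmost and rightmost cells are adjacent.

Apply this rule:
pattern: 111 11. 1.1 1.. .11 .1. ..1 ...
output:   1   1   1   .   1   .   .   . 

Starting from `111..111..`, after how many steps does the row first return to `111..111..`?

1

111..111..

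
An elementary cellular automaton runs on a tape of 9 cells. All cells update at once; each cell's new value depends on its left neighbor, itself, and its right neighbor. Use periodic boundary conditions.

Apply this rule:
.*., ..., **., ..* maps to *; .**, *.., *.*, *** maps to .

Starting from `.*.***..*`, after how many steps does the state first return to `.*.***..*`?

.*...*.**
.*.***..*

2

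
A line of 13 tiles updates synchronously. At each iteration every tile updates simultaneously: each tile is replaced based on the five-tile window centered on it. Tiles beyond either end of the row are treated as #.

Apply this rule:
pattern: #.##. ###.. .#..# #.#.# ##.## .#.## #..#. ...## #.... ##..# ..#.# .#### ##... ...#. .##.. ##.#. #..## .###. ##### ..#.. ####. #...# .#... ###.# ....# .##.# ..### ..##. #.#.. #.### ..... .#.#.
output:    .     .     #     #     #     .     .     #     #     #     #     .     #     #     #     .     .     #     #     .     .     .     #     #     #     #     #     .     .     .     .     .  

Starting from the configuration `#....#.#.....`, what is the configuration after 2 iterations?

.#####..##.##
#..#..#..##..

#..#..#..##..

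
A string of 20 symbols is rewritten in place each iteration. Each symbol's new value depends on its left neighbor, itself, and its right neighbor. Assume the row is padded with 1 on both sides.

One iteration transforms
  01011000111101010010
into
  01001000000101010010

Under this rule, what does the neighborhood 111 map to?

0

At position 9 the neighborhood is 111; the next row has 0 there.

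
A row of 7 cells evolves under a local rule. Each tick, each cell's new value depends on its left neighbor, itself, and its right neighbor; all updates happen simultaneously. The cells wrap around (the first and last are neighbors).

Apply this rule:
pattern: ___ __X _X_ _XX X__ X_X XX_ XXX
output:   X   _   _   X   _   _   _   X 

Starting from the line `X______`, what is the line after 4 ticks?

X_X__XX

__XXXX_
X_XXX__
__XX___
X_X__XX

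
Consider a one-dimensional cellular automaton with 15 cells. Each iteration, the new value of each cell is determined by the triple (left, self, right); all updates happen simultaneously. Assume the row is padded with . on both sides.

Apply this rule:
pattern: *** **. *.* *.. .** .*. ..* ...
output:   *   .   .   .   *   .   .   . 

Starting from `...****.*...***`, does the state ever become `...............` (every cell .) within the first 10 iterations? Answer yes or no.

yes

iteration 1: ...***......**.
iteration 2: ...**.......*..
iteration 3: ...*...........
iteration 4: ...............
all cells are . at iteration 4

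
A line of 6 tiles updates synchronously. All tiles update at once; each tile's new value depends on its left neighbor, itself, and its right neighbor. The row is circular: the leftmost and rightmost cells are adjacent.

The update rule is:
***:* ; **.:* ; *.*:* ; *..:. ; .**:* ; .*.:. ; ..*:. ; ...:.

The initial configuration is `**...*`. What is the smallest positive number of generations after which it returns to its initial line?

1

generation 1: **...*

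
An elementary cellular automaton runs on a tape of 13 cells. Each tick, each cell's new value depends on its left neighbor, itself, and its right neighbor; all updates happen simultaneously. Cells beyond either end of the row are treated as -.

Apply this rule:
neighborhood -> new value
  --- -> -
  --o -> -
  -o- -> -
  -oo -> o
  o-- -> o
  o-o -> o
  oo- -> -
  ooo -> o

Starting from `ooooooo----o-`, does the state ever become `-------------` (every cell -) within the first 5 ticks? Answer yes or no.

no

tick 1: oooooo-o----o
tick 2: ooooo-o-o----
tick 3: oooo-o-o-o---
tick 4: ooo-o-o-o-o--
tick 5: oo-o-o-o-o-o-
tick 5 is oo-o-o-o-o-o-, still not uniform -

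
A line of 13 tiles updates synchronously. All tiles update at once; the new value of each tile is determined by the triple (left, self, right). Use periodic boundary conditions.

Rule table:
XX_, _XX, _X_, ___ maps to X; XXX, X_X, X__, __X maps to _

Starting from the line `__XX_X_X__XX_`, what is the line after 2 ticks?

X_XX_X_X__XX_
X_XX_X_X__XX_

X_XX_X_X__XX_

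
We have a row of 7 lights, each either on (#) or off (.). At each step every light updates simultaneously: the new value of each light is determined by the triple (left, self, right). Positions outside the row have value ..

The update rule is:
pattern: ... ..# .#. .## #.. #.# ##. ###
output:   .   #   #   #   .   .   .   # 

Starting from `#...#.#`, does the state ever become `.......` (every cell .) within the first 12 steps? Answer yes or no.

#..##.#
#.##..#
#.#..##
#.#.##.
#.#.#..
#.#.#..  (fixed point — unchanged through step 12)
step 12 is #.#.#.., still not uniform .

no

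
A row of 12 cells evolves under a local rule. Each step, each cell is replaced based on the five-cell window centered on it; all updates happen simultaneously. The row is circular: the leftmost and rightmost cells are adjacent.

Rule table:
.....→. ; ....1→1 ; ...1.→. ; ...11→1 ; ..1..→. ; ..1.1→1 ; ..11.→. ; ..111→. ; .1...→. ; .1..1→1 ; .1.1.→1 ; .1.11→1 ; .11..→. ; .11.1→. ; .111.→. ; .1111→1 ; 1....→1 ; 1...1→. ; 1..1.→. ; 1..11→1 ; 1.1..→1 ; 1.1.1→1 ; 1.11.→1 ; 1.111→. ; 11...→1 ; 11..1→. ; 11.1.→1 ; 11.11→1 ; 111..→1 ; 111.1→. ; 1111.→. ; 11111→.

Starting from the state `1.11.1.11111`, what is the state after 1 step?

.11.111.1...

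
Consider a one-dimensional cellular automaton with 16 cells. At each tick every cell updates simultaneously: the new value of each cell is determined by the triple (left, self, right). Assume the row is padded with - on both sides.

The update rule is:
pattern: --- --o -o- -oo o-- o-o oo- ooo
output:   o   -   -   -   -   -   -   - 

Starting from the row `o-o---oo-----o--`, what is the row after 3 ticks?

tick 1: ----o----ooo---o
tick 2: ooo---oo-----o--
tick 3: ----o----ooo---o

----o----ooo---o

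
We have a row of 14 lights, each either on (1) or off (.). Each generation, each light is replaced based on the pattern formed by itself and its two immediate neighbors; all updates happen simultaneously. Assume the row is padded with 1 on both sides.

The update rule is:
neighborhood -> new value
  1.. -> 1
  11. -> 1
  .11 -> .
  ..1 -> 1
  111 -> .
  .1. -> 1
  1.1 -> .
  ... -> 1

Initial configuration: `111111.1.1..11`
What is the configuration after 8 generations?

.....1.1.111..
111111.1...111
.....1.1111...
111111....1111
.....11111....
11111....11111
....11111.....
1111....111111

1111....111111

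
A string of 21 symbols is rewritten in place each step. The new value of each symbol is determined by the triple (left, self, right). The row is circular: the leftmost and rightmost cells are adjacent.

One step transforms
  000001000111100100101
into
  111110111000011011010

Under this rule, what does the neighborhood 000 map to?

1

At position 1 the neighborhood is 000; the next row has 1 there.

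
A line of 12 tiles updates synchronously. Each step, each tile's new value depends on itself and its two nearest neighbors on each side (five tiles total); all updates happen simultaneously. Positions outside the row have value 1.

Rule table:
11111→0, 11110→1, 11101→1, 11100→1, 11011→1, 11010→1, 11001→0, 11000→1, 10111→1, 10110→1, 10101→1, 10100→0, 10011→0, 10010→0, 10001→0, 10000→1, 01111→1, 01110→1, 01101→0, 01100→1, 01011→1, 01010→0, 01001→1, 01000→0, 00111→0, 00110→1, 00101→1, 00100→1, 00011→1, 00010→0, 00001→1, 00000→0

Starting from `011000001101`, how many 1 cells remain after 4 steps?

111110111011
000111111111
101010000000
111000100011
count of 1: 6

6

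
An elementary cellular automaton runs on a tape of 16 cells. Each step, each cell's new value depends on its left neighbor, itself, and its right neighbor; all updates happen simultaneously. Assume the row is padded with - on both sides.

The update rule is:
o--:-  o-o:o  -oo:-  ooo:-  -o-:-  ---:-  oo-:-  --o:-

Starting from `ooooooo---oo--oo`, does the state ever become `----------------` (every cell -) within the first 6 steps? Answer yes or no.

----------------
all cells are - at step 1

yes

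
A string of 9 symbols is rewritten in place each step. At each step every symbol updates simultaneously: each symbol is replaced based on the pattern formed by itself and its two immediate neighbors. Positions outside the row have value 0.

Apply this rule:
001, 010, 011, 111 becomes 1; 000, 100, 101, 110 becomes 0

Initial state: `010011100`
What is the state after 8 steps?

101000000

110111000
100110000
101100000
101000000
101000000  (fixed point — unchanged through step 8)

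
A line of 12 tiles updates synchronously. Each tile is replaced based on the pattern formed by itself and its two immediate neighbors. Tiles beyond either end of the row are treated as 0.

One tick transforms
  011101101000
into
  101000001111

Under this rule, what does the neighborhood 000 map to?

At position 10 the neighborhood is 000; the next row has 1 there.

1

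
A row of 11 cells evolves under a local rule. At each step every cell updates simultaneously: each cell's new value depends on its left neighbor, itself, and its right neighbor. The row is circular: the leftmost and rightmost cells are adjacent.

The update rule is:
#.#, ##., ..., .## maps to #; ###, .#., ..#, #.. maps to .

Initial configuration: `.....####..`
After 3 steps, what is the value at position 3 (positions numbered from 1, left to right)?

.

####.#..#.#
...##....##
.#.##.##.##
position 3 holds .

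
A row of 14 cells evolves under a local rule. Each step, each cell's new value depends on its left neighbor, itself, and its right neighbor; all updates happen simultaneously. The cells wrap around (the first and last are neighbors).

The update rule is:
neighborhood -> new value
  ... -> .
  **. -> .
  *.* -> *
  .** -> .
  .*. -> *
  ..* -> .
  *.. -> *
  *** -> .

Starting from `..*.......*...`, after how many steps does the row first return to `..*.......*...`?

..**......**..
....*.......*.
....**......**
*.....*.......
**....**......
..*.....*.....
..**....**....
....*.....*...
....**....**..
......*.....*.
......**....**
*.......*.....
**......**....
..*.......*...

14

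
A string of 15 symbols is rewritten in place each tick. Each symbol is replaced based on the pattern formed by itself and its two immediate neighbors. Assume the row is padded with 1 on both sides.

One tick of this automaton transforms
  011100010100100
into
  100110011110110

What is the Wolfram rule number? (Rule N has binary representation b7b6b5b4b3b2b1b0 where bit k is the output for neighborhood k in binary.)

position 2: 111 → 0  (bit 7 = 0)
position 3: 110 → 1  (bit 6 = 1)
position 0: 101 → 1  (bit 5 = 1)
position 4: 100 → 1  (bit 4 = 1)
position 1: 011 → 0  (bit 3 = 0)
position 7: 010 → 1  (bit 2 = 1)
position 6: 001 → 0  (bit 1 = 0)
position 5: 000 → 0  (bit 0 = 0)
bits b7..b0 = 01110100 = 116

116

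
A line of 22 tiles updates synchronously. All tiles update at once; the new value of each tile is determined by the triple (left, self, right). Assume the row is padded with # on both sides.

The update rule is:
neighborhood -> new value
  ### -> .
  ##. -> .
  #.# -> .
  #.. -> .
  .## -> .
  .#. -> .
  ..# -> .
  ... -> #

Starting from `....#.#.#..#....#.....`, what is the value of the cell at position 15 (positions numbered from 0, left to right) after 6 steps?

step 1: .##..........##...###.
step 2: ....########....#.....
step 3: .##..........##...###.  (repeats step 1; period 2)
step 6: ....########....#.....
position 15 holds .

.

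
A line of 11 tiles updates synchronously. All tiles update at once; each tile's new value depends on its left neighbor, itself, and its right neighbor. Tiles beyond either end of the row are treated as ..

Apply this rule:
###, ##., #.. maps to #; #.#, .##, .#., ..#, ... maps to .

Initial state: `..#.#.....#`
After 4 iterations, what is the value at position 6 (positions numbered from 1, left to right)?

iteration 1: .....#.....
iteration 2: ......#....
iteration 3: .......#...
iteration 4: ........#..
position 6 holds .

.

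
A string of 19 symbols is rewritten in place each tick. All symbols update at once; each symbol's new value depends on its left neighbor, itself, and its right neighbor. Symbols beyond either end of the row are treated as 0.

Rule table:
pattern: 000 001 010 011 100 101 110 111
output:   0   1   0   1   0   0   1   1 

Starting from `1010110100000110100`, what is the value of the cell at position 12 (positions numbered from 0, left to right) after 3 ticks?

1

0000110000001110000
0001110000011110000
0011110000111110000
position 12 holds 1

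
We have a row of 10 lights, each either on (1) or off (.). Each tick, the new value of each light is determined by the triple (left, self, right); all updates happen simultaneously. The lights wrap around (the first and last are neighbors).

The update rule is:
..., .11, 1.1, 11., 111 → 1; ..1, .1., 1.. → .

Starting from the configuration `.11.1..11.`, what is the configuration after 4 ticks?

.11111111.

.111...11.
.111.1.11.
.1111.111.
.11111111.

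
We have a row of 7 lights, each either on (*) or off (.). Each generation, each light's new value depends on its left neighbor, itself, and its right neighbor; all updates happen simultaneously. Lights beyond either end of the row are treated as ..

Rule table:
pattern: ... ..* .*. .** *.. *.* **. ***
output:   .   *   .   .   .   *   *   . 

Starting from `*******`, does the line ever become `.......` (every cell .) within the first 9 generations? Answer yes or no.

......*
.....*.
....*..
...*...
..*....
.*.....
*......
.......
all cells are . at generation 8

yes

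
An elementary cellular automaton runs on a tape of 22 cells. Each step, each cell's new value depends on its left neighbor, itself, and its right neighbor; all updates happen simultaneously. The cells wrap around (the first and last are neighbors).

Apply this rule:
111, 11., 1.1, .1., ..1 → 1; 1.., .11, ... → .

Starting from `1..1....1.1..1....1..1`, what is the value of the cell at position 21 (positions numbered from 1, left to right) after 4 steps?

1.11...1111.11...11.1.
11.1..1.1111.1..1.1111
1111.111.11111.111.111
11111.111.11111.111.11
position 21 holds 1

1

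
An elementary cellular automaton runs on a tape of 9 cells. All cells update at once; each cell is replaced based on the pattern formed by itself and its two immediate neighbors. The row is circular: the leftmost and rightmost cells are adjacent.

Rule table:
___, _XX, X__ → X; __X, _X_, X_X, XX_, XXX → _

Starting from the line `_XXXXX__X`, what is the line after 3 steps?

_X____X__
__XXX__XX
X_X__X_X_

X_X__X_X_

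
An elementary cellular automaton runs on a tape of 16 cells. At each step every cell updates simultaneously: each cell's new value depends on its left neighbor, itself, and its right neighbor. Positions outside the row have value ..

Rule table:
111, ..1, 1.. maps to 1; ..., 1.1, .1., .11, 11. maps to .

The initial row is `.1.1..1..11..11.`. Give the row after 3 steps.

1...11.11..11..1
.1.1.....11..11.
1...1...1..11..1

1...1...1..11..1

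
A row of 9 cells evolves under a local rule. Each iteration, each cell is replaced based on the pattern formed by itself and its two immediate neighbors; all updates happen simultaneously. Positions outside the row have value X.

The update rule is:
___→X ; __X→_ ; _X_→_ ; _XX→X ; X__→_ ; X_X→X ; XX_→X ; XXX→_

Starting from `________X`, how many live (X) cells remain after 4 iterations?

_XXXXXX_X
XX____XXX
_X_XX_X__
X_XXXX___
count of X: 5

5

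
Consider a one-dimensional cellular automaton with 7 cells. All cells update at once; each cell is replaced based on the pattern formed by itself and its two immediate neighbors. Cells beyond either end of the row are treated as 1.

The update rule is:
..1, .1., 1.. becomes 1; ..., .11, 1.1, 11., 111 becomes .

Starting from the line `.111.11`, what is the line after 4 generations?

.11.11.

generation 1: .......
generation 2: 1.....1
generation 3: .1...1.
generation 4: .11.11.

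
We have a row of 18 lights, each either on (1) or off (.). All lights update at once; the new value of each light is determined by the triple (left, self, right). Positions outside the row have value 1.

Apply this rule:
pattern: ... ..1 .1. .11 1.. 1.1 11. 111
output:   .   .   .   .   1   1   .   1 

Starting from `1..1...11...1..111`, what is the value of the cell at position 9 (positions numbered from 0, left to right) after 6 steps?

1

step 1: .1..1....1...1..11
step 2: 1.1..1....1...1..1
step 3: .1.1..1....1...1..
step 4: 1.1.1..1....1...1.
step 5: .1.1.1..1....1...1
step 6: 1.1.1.1..1....1...
position 9 holds 1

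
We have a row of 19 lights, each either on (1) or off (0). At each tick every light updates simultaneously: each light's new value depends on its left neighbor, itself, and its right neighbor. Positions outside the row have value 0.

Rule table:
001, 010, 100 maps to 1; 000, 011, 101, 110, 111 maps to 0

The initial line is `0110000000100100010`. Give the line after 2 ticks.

1111100010000000000

1001000001111110111
1111100010000000000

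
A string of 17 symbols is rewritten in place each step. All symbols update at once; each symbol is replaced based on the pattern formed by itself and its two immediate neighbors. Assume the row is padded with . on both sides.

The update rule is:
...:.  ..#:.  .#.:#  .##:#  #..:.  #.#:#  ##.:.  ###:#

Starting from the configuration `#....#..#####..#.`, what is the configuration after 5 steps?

#....#..#......#.

step 1: #....#..####...#.
step 2: #....#..###....#.
step 3: #....#..##.....#.
step 4: #....#..#......#.
step 5: #....#..#......#.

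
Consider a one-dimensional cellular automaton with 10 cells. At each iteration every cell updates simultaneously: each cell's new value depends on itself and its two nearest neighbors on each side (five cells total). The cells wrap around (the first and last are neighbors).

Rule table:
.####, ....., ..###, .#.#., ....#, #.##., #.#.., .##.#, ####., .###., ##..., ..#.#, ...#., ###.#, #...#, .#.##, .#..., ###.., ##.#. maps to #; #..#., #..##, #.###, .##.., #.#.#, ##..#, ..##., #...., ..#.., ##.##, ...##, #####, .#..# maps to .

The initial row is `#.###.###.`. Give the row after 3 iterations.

.#.##..###
#.##...###
#.#.##.###

#.#.##.###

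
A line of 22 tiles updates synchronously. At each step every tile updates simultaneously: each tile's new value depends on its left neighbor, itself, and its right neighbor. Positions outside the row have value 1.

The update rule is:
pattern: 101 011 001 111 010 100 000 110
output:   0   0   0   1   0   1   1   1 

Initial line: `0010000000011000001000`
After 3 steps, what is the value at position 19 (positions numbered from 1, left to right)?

step 1: 1001111111001111100110
step 2: 1100111111100111110010
step 3: 1110011111110011111000
position 19 holds 1

1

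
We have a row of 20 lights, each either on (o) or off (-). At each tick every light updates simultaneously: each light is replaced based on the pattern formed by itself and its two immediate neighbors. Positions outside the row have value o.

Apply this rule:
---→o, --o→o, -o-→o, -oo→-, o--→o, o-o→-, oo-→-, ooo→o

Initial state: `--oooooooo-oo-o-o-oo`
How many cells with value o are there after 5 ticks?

tick 1: oo-oooooo-----o-o--o
tick 2: o---oooo-oooooo-ooo-
tick 3: -ooo-oo---oooo---o--
tick 4: --o----ooo-oo-oooooo
tick 5: ooooooo-o------ooooo
count of o: 13

13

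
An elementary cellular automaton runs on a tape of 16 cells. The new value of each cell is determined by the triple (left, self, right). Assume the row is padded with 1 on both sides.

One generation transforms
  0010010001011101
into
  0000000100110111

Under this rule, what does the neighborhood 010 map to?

At position 2 the neighborhood is 010; the next row has 0 there.

0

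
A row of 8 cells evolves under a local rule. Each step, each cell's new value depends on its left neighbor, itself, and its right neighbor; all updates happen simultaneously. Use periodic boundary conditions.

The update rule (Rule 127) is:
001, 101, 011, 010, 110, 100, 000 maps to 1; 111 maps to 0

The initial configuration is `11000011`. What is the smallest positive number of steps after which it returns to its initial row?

2

01111110
11000011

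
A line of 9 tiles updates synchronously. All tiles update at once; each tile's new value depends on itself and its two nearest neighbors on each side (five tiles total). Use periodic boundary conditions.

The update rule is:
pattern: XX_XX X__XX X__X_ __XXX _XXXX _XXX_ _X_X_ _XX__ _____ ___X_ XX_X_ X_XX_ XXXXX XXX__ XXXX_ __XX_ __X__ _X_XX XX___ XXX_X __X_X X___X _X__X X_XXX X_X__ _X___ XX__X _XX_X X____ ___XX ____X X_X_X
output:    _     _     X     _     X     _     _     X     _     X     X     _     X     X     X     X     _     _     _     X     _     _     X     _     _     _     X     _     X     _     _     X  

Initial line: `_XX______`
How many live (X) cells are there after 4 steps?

3

_XX_X____
_X_X__X__
X___XX___
____XX__X
count of X: 3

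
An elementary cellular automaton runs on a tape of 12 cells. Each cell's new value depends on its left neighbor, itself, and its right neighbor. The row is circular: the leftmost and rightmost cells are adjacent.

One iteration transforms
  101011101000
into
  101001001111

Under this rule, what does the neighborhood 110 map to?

At position 6 the neighborhood is 110; the next row has 0 there.

0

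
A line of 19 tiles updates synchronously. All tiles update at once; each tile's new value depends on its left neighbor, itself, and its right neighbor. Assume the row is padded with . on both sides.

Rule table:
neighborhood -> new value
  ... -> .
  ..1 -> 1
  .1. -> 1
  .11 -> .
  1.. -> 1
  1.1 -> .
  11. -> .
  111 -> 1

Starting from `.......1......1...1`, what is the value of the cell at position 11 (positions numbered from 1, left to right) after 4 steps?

......111....111.11
.....1.1.1..1.1....
....11.1.1111.11...
...1...1..11....1..
position 11 holds 1

1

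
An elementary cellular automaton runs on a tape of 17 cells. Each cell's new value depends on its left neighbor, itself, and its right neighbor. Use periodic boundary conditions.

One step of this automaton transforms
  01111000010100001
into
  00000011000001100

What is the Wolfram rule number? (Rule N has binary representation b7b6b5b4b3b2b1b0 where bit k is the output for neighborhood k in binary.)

1

position 2: 111 → 0  (bit 7 = 0)
position 4: 110 → 0  (bit 6 = 0)
position 0: 101 → 0  (bit 5 = 0)
position 5: 100 → 0  (bit 4 = 0)
position 1: 011 → 0  (bit 3 = 0)
position 9: 010 → 0  (bit 2 = 0)
position 8: 001 → 0  (bit 1 = 0)
position 6: 000 → 1  (bit 0 = 1)
bits b7..b0 = 00000001 = 1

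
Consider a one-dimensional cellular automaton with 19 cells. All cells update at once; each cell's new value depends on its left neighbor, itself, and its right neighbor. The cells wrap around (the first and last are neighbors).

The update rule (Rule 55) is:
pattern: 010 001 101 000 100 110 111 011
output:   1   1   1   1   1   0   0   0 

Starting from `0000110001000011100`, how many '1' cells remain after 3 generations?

14

1111001111111100011
0000110000000011100
1111001111111100011
count of 1: 14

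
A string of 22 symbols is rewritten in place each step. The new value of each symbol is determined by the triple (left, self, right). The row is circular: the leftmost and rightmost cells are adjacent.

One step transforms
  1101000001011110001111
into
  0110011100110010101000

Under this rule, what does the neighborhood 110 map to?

1

At position 1 the neighborhood is 110; the next row has 1 there.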